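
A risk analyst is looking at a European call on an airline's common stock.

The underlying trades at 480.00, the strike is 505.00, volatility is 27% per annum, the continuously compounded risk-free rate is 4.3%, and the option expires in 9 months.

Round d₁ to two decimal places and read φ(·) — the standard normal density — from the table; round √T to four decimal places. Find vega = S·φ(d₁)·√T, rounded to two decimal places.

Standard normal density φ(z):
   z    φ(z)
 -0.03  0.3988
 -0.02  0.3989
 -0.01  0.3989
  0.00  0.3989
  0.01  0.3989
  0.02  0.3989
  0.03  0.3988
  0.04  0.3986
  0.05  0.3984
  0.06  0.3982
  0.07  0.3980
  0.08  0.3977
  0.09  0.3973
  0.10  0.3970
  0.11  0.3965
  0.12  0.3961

165.69

T = 0.75;  σ√T = 0.2338
d₁ = [ln(480/505) + (0.043 + 0.27²/2)·0.75] / 0.2338 = [-0.0508 + 0.0596] / 0.2338 = 0.0377 → 0.04
√T = √0.75 = 0.8660
φ(d₁) = φ(0.04) = 0.3986
vega = S·φ(d₁)·√T = 480·0.3986·0.8660 = 165.6900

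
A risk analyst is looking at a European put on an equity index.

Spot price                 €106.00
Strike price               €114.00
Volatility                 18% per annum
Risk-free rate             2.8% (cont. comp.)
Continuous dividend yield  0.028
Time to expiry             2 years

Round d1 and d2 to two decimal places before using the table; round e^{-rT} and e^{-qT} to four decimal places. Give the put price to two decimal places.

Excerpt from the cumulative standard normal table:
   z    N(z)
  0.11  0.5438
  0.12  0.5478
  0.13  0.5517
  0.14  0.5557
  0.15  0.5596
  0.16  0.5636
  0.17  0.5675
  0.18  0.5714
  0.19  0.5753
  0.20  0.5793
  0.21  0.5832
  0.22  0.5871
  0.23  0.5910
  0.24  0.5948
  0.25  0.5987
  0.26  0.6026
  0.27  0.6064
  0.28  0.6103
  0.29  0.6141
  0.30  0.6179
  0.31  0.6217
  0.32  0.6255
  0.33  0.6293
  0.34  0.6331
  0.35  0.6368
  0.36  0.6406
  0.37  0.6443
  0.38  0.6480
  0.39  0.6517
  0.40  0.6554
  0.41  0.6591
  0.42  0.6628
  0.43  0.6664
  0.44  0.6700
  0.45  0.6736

σ√T = 0.18·√2 = 0.2546
ln(S/K) + (r − q + σ²/2)T = ln(106/114) + (0.028 − 0.028 + 0.18²/2)·2 = -0.0728 + 0.0324 = -0.0404
d₁ = -0.0404 / 0.2546 = -0.1585 → -0.16
d₂ = d₁ − σ√T = -0.1585 − 0.2546 = -0.4131 → -0.41
e^(−qT) = e^(−0.028·2) = 0.9455;  e^(−rT) = e^(−0.028·2) = 0.9455
P = 114·0.9455·N(0.41) − 106·0.9455·N(0.16) = 114·0.9455·0.6591 − 106·0.9455·0.5636 = 71.0424 − 56.4857 = 14.5567

€14.56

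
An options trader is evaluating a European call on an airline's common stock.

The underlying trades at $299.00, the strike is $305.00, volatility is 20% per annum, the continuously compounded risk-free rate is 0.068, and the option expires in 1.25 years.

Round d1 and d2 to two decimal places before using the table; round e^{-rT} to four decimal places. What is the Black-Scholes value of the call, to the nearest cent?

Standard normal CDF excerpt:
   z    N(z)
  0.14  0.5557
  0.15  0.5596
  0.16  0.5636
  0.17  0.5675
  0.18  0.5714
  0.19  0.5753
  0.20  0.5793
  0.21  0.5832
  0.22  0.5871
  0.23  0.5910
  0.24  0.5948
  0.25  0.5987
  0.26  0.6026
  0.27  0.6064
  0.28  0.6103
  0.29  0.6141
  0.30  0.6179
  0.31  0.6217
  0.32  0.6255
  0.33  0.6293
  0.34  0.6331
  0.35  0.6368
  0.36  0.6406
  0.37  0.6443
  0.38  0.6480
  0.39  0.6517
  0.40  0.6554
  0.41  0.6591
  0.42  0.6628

$35.89

T = 1.25;  σ√T = 0.2236
d₁ = [ln(299/305) + (0.068 + ½·0.2²)·1.25] / (σ√T) = (-0.0199 + 0.1100) / 0.2236 = 0.4031 ≈ 0.40
d₂ = 0.4031 − 0.2236 = 0.1795 ≈ 0.18
exp(−rT) = exp(−0.068·1.25) = 0.9185
C = 299·N(0.40) − 305·0.9185·N(0.18) = 299·0.6554 − 305·0.9185·0.5714 = 195.9646 − 160.0734 = 35.8912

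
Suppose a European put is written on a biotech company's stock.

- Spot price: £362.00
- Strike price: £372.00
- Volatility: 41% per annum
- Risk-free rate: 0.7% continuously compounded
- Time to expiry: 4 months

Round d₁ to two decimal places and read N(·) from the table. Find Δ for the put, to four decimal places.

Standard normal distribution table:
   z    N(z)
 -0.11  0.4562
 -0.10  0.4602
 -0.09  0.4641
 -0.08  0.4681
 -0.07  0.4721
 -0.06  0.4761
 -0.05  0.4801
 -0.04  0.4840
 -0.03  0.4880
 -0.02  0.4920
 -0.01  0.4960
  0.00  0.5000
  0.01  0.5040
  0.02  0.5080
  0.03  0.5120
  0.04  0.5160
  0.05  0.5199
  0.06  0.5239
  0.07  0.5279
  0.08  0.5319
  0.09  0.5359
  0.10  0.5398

-0.4960

σ√T = 0.41·√0.3333 = 0.2367
ln(S/K) + (r + σ²/2)T = ln(362/372) + (0.007 + 0.41²/2)·0.3333 = -0.0272 + 0.0303 = 0.0031
d₁ = 0.0031 / 0.2367 = 0.0131 → 0.01
N(d₁) = N(0.01) = 0.5040
Δ_put = N(d₁) − 1 = 0.5040 − 1 = -0.4960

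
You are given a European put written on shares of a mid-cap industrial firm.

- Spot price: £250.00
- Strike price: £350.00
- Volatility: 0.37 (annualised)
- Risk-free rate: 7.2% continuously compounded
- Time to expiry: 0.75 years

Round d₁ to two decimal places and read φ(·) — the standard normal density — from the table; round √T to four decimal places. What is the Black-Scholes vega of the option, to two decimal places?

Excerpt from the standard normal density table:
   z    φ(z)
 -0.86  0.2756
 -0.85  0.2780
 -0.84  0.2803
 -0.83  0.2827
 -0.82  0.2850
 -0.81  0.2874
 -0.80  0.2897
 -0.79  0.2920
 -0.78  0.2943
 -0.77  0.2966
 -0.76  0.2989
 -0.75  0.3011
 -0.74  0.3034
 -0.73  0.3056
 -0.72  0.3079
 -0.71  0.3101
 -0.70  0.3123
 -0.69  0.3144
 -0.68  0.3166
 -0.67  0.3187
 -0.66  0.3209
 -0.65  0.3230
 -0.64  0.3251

σ√T = 0.37·√0.75 = 0.3204
d₁ = [ln(250/350) + (0.072 + 0.37²/2)·0.75] / 0.3204 = [-0.3365 + 0.1053] / 0.3204 = -0.7213 ≈ -0.72
√T = √0.75 = 0.8660
φ(d₁) = φ(-0.72) = 0.3079
vega = S·φ(d₁)·√T = 250·0.3079·0.8660 = 66.6604

66.66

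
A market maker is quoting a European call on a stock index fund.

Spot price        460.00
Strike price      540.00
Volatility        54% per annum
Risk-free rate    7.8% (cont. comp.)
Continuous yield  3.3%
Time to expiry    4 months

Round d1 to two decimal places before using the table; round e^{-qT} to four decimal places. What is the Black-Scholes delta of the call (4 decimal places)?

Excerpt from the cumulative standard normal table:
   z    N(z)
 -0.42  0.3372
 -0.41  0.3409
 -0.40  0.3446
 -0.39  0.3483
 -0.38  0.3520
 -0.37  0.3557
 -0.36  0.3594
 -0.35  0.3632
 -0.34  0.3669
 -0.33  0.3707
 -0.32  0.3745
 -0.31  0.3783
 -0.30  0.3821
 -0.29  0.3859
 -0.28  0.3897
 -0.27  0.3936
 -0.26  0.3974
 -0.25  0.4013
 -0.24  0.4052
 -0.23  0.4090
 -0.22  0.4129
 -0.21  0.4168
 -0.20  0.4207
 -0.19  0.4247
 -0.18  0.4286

0.3742

T = 0.3333;  σ√T = 0.3118
d₁ = [ln(460/540) + (0.078 − 0.033 + ½·0.54²)·0.3333] / (σ√T) = (-0.1603 + 0.0636) / 0.3118 = -0.3103 → -0.31
N(d₁) = N(-0.31) = 0.3783
Δ_call = exp(−qT)·N(d₁) = 0.9891·0.3783 = 0.3742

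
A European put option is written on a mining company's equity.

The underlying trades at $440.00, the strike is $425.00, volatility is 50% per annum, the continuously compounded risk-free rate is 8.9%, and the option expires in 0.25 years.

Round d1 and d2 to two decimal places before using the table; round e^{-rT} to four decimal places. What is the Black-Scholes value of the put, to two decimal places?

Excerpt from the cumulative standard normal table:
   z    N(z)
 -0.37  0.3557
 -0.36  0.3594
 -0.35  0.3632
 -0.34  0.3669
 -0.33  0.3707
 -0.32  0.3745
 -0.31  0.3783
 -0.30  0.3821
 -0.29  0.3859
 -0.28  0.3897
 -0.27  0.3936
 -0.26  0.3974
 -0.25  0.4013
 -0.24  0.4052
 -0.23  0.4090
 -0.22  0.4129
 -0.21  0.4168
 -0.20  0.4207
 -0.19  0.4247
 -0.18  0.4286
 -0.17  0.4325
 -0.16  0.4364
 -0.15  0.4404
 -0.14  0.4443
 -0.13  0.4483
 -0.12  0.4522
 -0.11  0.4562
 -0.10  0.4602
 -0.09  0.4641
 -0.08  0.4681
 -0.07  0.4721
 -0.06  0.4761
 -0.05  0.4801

T = 0.25;  σ√T = 0.2500
d₁ = [ln(440/425) + (0.089 + ½·0.5²)·0.25] / (σ√T) = (0.0347 + 0.0535) / 0.2500 = 0.3527 which rounds to 0.35
d₂ = 0.3527 − 0.2500 = 0.1027 which rounds to 0.10
e^(−rT) = e^(−0.089·0.25) = 0.9780
P = 425·0.9780·N(-0.10) − 440·N(-0.35) = 425·0.9780·0.4602 − 440·0.3632 = 191.2821 − 159.8080 = 31.4741

$31.47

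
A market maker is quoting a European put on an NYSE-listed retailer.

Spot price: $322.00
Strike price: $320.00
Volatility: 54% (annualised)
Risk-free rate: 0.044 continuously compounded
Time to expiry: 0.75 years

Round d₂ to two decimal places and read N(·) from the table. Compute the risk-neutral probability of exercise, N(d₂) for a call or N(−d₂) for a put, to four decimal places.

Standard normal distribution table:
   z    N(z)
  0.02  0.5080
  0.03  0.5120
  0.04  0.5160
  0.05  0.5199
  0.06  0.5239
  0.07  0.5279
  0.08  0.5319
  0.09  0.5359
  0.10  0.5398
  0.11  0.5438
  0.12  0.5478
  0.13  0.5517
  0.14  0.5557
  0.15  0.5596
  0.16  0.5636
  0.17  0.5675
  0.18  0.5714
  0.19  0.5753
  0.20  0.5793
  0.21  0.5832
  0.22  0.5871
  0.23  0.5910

σ√T = 0.54 × 0.8660 = 0.4677
d₁ = [ln(322/320) + (0.044 + 0.54²/2)·0.75] / 0.4677 = [0.0062 + 0.1424] / 0.4677 = 0.3177 ⇒ 0.32
d₂ = d₁ − σ√T = 0.3177 − 0.4677 = -0.1499 ⇒ -0.15
Risk-neutral Pr[S_T < K] = N(−d₂) = N(0.15) = 0.5596

0.5596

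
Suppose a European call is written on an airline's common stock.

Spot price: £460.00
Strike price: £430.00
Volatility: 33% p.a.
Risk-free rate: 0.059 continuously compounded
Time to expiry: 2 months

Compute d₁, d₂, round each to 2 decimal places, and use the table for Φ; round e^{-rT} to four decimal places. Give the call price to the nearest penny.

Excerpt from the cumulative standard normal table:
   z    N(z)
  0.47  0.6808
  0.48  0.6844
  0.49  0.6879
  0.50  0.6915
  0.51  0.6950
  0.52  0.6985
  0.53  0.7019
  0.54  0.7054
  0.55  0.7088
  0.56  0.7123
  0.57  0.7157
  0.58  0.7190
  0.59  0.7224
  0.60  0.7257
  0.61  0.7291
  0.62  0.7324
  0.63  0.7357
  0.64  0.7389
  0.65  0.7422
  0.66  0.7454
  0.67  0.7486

£43.97

σ√T = 0.33 × 0.4082 = 0.1347
d₁ = [ln(460/430) + (0.059 + 0.33²/2)·0.1667] / 0.1347 = [0.0674 + 0.0189] / 0.1347 = 0.6409 which rounds to 0.64
d₂ = d₁ − σ√T = 0.6409 − 0.1347 = 0.5062 which rounds to 0.51
exp(−rT) = exp(−0.059·0.1667) = 0.9902
C = 460·N(0.64) − 430·0.9902·N(0.51) = 460·0.7389 − 430·0.9902·0.6950 = 339.8940 − 295.9213 = 43.9727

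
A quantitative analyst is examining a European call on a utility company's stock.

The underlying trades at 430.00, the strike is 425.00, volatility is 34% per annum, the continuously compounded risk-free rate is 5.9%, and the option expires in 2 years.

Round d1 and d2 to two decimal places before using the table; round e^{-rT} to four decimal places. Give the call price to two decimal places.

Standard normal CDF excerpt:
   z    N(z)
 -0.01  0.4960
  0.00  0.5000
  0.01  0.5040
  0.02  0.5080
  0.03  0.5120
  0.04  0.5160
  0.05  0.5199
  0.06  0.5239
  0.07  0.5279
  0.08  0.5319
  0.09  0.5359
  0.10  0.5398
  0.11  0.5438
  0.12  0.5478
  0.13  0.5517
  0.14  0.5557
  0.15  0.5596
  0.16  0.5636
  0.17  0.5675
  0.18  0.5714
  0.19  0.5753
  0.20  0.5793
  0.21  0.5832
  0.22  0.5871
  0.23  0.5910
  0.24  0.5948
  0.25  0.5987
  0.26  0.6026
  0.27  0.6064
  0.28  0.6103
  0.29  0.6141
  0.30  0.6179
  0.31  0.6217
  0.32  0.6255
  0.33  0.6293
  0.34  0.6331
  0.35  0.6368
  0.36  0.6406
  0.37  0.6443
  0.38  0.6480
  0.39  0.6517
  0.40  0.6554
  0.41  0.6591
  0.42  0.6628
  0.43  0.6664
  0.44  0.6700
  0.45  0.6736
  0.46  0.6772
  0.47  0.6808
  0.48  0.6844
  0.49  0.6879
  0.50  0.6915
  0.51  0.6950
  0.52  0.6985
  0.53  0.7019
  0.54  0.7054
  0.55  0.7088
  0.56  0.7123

T = 2;  σ√T = 0.4808
d₁ = [ln(430/425) + (0.059 + ½·0.34²)·2] / (σ√T) = (0.0117 + 0.2336) / 0.4808 = 0.5101 → 0.51
d₂ = 0.5101 − 0.4808 = 0.0293 → 0.03
exp(−rT) = exp(−0.059·2) = 0.8887
C = 430·N(0.51) − 425·0.8887·N(0.03) = 430·0.6950 − 425·0.8887·0.5120 = 298.8500 − 193.3811 = 105.4689

105.47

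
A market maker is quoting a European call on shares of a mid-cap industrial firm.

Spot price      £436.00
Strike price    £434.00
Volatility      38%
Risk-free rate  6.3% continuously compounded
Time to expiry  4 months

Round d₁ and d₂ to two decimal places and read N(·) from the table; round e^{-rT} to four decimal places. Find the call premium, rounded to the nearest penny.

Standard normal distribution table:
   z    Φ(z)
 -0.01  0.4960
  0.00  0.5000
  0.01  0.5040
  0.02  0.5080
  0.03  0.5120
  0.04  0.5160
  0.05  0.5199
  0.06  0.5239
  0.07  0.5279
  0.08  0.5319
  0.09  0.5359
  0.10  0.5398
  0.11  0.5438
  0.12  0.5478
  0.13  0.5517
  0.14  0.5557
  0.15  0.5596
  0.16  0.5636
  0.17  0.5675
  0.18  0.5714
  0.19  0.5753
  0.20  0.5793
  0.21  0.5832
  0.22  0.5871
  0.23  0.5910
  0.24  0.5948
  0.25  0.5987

σ√T = 0.38·√0.3333 = 0.2194
d₁ = [ln(436/434) + (0.063 + ½·0.38²)·0.3333] / (σ√T) = (0.0046 + 0.0451) / 0.2194 = 0.2264 → 0.23
d₂ = 0.2264 − 0.2194 = 0.0070 → 0.01
e^(−rT) = e^(−0.063·0.3333) = 0.9792
C = 436·N(0.23) − 434·0.9792·N(0.01) = 436·0.5910 − 434·0.9792·0.5040 = 257.6760 − 214.1863 = 43.4897

£43.49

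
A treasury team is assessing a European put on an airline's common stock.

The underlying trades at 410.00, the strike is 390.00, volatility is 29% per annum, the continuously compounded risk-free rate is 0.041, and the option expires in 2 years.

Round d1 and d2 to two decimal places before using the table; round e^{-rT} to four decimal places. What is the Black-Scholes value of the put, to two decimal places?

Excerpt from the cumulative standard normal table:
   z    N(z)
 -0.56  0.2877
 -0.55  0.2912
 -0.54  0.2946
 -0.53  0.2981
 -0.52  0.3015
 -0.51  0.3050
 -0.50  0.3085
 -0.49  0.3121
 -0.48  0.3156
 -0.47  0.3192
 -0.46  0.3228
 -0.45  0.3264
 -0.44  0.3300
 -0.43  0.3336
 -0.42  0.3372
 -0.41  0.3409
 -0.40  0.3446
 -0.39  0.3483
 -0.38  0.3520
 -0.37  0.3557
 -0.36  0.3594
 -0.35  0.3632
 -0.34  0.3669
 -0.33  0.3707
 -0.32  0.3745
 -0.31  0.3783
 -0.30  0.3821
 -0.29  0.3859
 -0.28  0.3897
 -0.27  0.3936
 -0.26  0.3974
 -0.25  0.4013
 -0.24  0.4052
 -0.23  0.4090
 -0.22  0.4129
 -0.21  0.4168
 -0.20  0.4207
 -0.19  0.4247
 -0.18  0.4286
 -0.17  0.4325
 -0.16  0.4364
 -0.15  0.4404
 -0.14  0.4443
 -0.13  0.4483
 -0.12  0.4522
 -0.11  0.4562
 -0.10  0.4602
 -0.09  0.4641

40.26

σ√T = 0.29 × 1.4142 = 0.4101
ln(S/K) + (r + σ²/2)T = ln(410/390) + (0.041 + 0.29²/2)·2 = 0.0500 + 0.1661 = 0.2161
d₁ = 0.2161 / 0.4101 = 0.5269 which rounds to 0.53
d₂ = d₁ − σ√T = 0.5269 − 0.4101 = 0.1168 which rounds to 0.12
exp(−rT) = exp(−0.041·2) = 0.9213
N(−d₂) = N(-0.12) = 0.4522;  N(−d₁) = N(-0.53) = 0.2981
P = 390·0.9213·0.4522 − 410·0.2981 = 162.4786 − 122.2210 = 40.2576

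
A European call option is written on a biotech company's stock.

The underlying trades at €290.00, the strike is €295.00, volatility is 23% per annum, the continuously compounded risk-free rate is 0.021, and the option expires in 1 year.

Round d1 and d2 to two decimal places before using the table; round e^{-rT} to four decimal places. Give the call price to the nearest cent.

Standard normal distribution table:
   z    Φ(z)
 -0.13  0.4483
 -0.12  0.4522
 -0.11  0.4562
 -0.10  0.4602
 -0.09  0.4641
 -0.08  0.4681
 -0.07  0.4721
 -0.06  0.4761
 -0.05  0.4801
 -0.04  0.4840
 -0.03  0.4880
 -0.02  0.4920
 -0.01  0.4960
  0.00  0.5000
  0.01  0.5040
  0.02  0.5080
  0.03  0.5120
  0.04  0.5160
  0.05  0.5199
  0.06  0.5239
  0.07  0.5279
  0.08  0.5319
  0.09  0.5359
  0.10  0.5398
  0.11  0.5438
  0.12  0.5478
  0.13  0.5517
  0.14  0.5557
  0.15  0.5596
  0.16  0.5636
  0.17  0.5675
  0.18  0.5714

€27.06

σ√T = 0.23 × 1.0000 = 0.2300
d₁ = [ln(290/295) + (0.021 + ½·0.23²)·1] / (σ√T) = (-0.0171 + 0.0475) / 0.2300 = 0.1320 ≈ 0.13
d₂ = 0.1320 − 0.2300 = -0.0980 ≈ -0.10
exp(−rT) = exp(−0.021·1) = 0.9792
N(d₁) = N(0.13) = 0.5517;  N(d₂) = N(-0.10) = 0.4602
C = 290·0.5517 − 295·0.9792·0.4602 = 159.9930 − 132.9352 = 27.0578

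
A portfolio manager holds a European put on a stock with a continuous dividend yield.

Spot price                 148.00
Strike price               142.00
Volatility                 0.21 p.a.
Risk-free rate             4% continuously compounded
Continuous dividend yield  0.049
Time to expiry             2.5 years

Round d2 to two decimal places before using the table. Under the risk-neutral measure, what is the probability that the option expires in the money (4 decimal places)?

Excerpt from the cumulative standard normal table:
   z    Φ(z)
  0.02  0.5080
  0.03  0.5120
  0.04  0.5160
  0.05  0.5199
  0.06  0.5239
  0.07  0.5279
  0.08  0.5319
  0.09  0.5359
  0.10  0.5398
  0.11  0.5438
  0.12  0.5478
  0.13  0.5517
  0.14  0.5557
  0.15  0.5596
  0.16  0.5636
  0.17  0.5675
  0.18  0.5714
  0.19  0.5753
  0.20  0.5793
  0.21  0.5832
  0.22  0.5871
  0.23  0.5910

σ√T = 0.21·√2.5 = 0.3320
d₁ = [ln(148/142) + (0.04 − 0.049 + 0.21²/2)·2.5] / 0.3320 = [0.0414 + 0.0326] / 0.3320 = 0.2229 which rounds to 0.22
d₂ = d₁ − σ√T = 0.2229 − 0.3320 = -0.1091 which rounds to -0.11
Risk-neutral Pr[S_T < K] = N(−d₂) = N(0.11) = 0.5438

0.5438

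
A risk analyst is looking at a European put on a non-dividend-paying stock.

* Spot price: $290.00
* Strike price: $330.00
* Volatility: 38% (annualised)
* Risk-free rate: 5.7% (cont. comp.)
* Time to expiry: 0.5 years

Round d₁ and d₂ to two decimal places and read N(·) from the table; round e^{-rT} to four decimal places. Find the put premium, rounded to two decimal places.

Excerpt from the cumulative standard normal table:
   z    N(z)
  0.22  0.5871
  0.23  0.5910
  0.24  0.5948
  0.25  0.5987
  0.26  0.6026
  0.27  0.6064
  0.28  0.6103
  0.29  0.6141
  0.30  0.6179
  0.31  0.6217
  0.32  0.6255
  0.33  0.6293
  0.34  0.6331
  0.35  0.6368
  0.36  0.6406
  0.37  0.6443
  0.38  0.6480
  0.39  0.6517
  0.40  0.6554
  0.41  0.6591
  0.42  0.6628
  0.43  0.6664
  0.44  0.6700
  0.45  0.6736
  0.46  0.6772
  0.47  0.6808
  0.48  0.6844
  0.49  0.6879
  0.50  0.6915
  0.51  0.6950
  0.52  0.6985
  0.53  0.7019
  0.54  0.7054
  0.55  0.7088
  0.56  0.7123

σ√T = 0.38·√0.5 = 0.2687
ln(S/K) + (r + σ²/2)T = ln(290/330) + (0.057 + 0.38²/2)·0.5 = -0.1292 + 0.0646 = -0.0646
d₁ = -0.0646 / 0.2687 = -0.2405 ⇒ -0.24
d₂ = d₁ − σ√T = -0.2405 − 0.2687 = -0.5092 ⇒ -0.51
e^(−rT) = e^(−0.057·0.5) = 0.9719
N(−d₂) = N(0.51) = 0.6950;  N(−d₁) = N(0.24) = 0.5948
P = 330·0.9719·0.6950 − 290·0.5948 = 222.9053 − 172.4920 = 50.4133

$50.41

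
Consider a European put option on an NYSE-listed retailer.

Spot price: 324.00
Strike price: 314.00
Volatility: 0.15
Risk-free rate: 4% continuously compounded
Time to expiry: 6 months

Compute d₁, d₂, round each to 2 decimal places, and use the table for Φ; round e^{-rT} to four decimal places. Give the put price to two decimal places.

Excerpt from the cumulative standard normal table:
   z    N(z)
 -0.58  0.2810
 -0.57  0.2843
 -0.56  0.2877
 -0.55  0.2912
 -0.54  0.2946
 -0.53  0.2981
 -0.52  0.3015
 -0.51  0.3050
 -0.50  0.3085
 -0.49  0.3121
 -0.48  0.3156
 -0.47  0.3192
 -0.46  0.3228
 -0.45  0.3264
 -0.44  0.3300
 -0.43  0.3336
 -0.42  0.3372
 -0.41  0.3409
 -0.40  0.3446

7.23

σ√T = 0.15·√0.5 = 0.1061
d₁ = [ln(324/314) + (0.04 + 0.15²/2)·0.5] / 0.1061 = [0.0314 + 0.0256] / 0.1061 = 0.5372 which rounds to 0.54
d₂ = d₁ − σ√T = 0.5372 − 0.1061 = 0.4311 which rounds to 0.43
exp(−rT) = exp(−0.04·0.5) = 0.9802
P = 314·0.9802·N(-0.43) − 324·N(-0.54) = 314·0.9802·0.3336 − 324·0.2946 = 102.6763 − 95.4504 = 7.2259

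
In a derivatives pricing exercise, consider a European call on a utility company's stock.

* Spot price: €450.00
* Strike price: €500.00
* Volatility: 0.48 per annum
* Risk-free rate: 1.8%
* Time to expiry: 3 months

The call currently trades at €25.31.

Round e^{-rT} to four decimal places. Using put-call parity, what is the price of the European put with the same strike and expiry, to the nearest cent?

€73.06

e^(−rT) = e^(−0.018·0.25) = 0.9955
Put-call parity: C − P = S − K·e^(−rT) = 450 − 500·0.9955 = 450 − 497.7500 = -47.7500
P = C − (C − P) = 25.31 − (-47.7500) = 73.0600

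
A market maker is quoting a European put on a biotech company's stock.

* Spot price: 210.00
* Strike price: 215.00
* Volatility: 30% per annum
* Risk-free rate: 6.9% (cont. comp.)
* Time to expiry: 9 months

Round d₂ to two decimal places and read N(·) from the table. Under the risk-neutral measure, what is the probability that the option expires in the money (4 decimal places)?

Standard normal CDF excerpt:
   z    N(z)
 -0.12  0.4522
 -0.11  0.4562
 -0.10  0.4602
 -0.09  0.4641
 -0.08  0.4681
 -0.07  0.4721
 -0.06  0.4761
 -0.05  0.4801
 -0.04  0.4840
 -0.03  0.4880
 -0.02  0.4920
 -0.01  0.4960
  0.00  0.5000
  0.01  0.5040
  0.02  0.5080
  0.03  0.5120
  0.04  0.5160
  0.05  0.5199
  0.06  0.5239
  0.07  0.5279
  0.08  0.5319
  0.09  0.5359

0.5080

T = 0.75;  σ√T = 0.2598
ln(S/K) + (r + σ²/2)T = ln(210/215) + (0.069 + 0.3²/2)·0.75 = -0.0235 + 0.0855 = 0.0620
d₁ = 0.0620 / 0.2598 = 0.2385 ⇒ 0.24
d₂ = d₁ − σ√T = 0.2385 − 0.2598 = -0.0213 ⇒ -0.02
Pr(exercise) under Q = N(−d₂) = N(0.02) = 0.5080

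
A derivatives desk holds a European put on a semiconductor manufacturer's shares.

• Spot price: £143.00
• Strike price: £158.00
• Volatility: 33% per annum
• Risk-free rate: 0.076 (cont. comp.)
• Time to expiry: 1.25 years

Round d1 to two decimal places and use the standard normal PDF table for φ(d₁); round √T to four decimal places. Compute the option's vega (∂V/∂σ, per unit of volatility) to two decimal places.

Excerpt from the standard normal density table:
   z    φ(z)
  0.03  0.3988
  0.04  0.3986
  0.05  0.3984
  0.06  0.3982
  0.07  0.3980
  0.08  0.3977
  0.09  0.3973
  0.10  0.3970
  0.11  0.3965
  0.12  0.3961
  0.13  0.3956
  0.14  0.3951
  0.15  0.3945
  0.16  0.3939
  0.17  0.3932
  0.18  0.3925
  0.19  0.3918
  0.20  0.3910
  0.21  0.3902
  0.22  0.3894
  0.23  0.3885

T = 1.25;  σ√T = 0.3690
d₁ = [ln(143/158) + (0.076 + 0.33²/2)·1.25] / 0.3690 = [-0.0998 + 0.1631] / 0.3690 = 0.1716 ≈ 0.17
√T = √1.25 = 1.1180
φ(d₁) = φ(0.17) = 0.3932
vega = S·φ(d₁)·√T = 143·0.3932·1.1180 = 62.8625

62.86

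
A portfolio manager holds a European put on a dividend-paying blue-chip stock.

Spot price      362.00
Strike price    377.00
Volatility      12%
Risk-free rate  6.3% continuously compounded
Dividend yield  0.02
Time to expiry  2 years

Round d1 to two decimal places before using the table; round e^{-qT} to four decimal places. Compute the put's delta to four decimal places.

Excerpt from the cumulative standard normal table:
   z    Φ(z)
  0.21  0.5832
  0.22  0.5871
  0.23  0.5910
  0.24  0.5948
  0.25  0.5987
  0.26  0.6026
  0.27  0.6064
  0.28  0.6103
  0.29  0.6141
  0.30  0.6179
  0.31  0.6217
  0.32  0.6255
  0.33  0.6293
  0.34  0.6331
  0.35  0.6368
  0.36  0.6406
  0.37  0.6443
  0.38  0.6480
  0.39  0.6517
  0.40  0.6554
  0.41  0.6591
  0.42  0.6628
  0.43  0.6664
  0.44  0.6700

-0.3490

T = 2;  σ√T = 0.1697
d₁ = [ln(362/377) + (0.063 − 0.02 + 0.12²/2)·2] / 0.1697 = [-0.0406 + 0.1004] / 0.1697 = 0.3524 ⇒ 0.35
N(d₁) = N(0.35) = 0.6368
Δ_put = exp(−qT)·(N(d₁) − 1) = 0.9608·(0.6368 − 1) = -0.3490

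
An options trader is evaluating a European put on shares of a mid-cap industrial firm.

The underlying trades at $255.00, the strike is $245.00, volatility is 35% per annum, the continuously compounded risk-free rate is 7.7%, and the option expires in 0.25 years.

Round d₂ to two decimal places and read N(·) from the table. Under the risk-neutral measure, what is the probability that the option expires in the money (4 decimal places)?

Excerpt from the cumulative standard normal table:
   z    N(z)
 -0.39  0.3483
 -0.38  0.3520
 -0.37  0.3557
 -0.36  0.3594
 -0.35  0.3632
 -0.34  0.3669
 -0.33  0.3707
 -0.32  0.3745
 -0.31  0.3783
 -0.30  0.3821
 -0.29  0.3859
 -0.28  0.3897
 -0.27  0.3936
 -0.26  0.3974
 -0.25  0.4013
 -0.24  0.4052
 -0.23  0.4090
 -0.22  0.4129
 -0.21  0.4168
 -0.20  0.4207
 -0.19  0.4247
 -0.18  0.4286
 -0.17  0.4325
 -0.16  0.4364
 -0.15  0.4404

0.4013

T = 0.25;  σ√T = 0.1750
d₁ = [ln(255/245) + (0.077 + ½·0.35²)·0.25] / (σ√T) = (0.0400 + 0.0346) / 0.1750 = 0.4261 → 0.43
d₂ = 0.4261 − 0.1750 = 0.2511 → 0.25
Pr(exercise) under Q = N(−d₂) = N(-0.25) = 0.4013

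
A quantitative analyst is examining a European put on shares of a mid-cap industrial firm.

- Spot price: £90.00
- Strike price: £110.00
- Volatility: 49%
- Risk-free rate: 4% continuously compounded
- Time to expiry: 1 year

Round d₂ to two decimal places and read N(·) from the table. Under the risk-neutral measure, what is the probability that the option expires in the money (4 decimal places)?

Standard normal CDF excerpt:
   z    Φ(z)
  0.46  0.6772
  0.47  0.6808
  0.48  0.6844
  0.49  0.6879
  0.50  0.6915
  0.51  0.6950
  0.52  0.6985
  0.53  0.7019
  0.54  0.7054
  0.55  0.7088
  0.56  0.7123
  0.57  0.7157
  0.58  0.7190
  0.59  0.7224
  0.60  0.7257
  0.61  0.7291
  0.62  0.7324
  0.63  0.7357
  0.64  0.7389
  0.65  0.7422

σ√T = 0.49·√1 = 0.4900
d₁ = [ln(90/110) + (0.04 + 0.49²/2)·1] / 0.4900 = [-0.2007 + 0.1600] / 0.4900 = -0.0829 which rounds to -0.08
d₂ = d₁ − σ√T = -0.0829 − 0.4900 = -0.5729 which rounds to -0.57
Pr(exercise) under Q = N(−d₂) = N(0.57) = 0.7157

0.7157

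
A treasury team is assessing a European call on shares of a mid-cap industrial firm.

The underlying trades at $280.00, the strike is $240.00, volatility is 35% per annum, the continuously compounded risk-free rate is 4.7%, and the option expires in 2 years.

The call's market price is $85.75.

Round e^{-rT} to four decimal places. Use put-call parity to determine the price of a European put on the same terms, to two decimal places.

e^(−rT) = e^(−0.047·2) = 0.9103
Put-call parity: C − P = S − K·e^(−rT) = 280 − 240·0.9103 = 280 − 218.4720 = 61.5280
P = C − (C − P) = 85.75 − (61.5280) = 24.2220

$24.22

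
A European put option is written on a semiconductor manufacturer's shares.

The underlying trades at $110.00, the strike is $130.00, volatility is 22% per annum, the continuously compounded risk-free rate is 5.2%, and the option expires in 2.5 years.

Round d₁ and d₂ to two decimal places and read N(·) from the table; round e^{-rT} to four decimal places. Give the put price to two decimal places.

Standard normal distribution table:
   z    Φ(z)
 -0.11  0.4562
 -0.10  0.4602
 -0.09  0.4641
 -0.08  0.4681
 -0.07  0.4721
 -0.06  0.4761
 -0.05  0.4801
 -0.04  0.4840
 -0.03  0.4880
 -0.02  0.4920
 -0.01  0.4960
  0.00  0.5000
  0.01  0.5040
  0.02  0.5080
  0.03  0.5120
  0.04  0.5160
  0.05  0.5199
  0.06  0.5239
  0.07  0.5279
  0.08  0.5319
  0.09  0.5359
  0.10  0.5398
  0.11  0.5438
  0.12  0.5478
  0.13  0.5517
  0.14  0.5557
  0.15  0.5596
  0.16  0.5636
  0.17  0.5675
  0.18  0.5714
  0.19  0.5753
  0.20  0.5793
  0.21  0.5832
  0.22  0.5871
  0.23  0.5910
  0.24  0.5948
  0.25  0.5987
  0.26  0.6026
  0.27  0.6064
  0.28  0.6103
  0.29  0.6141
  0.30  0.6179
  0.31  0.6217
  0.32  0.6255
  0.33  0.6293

σ√T = 0.22·√2.5 = 0.3479
d₁ = [ln(110/130) + (0.052 + ½·0.22²)·2.5] / (σ√T) = (-0.1671 + 0.1905) / 0.3479 = 0.0674 → 0.07
d₂ = 0.0674 − 0.3479 = -0.2804 → -0.28
exp(−rT) = exp(−0.052·2.5) = 0.8781
P = 130·0.8781·N(0.28) − 110·N(-0.07) = 130·0.8781·0.6103 − 110·0.4721 = 69.6676 − 51.9310 = 17.7366

$17.74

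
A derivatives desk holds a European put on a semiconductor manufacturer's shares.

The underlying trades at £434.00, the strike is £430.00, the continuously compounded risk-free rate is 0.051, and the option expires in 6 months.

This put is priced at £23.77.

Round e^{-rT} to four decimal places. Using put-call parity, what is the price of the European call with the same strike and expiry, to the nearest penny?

exp(−rT) = exp(−0.051·0.5) = 0.9748
Put-call parity: C − P = S − K·e^(−rT) = 434 − 430·0.9748 = 434 − 419.1640 = 14.8360
C = P + (C − P) = 23.77 + (14.8360) = 38.6060

£38.61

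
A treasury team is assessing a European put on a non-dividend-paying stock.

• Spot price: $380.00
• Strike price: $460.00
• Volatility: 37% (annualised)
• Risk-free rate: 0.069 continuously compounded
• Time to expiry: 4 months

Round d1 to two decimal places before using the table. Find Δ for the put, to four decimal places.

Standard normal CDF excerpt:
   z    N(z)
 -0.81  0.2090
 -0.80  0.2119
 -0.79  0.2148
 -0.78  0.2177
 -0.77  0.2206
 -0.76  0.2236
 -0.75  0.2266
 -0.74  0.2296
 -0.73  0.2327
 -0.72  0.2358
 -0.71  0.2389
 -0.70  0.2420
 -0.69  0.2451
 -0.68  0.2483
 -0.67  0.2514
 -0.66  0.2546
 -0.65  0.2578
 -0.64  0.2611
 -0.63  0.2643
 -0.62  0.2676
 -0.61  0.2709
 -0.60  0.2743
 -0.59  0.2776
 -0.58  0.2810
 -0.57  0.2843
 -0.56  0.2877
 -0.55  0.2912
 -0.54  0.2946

T = 0.3333;  σ√T = 0.2136
d₁ = [ln(380/460) + (0.069 + ½·0.37²)·0.3333] / (σ√T) = (-0.1911 + 0.0458) / 0.2136 = -0.6799 which rounds to -0.68
N(d₁) = N(-0.68) = 0.2483
Δ_put = N(d₁) − 1 = 0.2483 − 1 = -0.7517

-0.7517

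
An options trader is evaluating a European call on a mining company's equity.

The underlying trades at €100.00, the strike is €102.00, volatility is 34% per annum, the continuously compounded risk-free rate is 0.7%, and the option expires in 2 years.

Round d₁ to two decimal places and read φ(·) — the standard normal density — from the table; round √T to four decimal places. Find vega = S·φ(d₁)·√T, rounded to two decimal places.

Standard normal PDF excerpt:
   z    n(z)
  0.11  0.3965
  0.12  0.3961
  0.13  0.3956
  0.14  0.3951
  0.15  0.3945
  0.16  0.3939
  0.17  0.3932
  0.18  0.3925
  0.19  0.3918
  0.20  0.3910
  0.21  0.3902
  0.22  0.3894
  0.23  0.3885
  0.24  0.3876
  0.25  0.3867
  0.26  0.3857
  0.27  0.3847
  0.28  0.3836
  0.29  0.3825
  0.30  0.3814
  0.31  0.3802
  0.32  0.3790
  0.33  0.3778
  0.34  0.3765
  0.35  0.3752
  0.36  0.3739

σ√T = 0.34 × 1.4142 = 0.4808
ln(S/K) + (r + σ²/2)T = ln(100/102) + (0.007 + 0.34²/2)·2 = -0.0198 + 0.1296 = 0.1098
d₁ = 0.1098 / 0.4808 = 0.2283 which rounds to 0.23
√T = √2 = 1.4142
φ(d₁) = φ(0.23) = 0.3885
vega = S·φ(d₁)·√T = 100·0.3885·1.4142 = 54.9417

54.94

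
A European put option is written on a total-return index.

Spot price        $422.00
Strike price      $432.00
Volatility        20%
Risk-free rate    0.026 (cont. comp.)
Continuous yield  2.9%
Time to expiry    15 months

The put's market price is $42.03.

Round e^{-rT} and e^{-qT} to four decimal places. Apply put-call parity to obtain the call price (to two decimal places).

exp(−qT) = exp(−0.029·1.25) = 0.9644;  exp(−rT) = exp(−0.026·1.25) = 0.9680
Put-call parity: C − P = S·e^(−qT) − K·e^(−rT) = 422·0.9644 − 432·0.9680 = 406.9768 − 418.1760 = -11.1992
C = P + (C − P) = 42.03 + (-11.1992) = 30.8308

$30.83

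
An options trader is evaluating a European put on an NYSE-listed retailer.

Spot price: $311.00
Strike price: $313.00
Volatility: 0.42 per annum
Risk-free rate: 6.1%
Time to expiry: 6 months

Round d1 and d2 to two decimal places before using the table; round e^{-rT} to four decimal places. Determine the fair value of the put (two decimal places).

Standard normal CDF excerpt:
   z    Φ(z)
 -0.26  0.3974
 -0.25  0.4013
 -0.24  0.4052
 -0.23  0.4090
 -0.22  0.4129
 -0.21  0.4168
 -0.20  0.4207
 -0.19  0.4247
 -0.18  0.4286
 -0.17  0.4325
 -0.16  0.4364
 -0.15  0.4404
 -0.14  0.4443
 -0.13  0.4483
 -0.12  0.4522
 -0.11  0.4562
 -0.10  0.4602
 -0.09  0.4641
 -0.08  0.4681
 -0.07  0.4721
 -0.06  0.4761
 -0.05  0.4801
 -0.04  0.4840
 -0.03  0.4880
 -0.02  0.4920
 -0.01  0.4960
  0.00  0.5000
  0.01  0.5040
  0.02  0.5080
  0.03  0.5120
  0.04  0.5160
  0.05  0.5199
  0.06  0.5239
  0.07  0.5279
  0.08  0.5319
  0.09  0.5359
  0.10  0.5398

$33.08

T = 0.5;  σ√T = 0.2970
d₁ = [ln(311/313) + (0.061 + 0.42²/2)·0.5] / 0.2970 = [-0.0064 + 0.0746] / 0.2970 = 0.2296 which rounds to 0.23
d₂ = d₁ − σ√T = 0.2296 − 0.2970 = -0.0674 which rounds to -0.07
exp(−rT) = exp(−0.061·0.5) = 0.9700
N(−d₂) = N(0.07) = 0.5279;  N(−d₁) = N(-0.23) = 0.4090
P = 313·0.9700·0.5279 − 311·0.4090 = 160.2757 − 127.1990 = 33.0767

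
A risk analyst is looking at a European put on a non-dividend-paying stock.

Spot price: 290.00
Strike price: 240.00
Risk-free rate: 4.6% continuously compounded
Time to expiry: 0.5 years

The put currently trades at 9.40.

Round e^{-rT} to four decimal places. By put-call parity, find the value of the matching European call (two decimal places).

64.85

exp(−rT) = exp(−0.046·0.5) = 0.9773
Put-call parity: C − P = S − K·e^(−rT) = 290 − 240·0.9773 = 290 − 234.5520 = 55.4480
C = P + (C − P) = 9.40 + (55.4480) = 64.8480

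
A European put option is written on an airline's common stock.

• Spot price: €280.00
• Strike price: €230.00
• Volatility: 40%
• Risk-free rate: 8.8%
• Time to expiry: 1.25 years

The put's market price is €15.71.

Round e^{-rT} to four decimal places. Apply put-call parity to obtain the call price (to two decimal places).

€89.68

exp(−rT) = exp(−0.088·1.25) = 0.8958
Put-call parity: C − P = S − K·e^(−rT) = 280 − 230·0.8958 = 280 − 206.0340 = 73.9660
C = P + (C − P) = 15.71 + (73.9660) = 89.6760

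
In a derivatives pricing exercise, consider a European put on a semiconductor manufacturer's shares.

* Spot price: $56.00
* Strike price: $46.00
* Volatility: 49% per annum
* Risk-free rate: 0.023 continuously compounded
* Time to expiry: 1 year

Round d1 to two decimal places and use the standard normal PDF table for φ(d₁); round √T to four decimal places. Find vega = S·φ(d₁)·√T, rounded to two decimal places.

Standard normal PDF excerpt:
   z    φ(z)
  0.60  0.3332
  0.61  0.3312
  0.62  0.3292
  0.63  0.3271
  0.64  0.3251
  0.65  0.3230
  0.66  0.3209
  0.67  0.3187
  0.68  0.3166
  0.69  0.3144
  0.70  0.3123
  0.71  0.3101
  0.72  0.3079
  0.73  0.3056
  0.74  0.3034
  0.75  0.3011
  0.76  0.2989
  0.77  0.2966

17.61

T = 1;  σ√T = 0.4900
d₁ = [ln(56/46) + (0.023 + 0.49²/2)·1] / 0.4900 = [0.1967 + 0.1430] / 0.4900 = 0.6934 ≈ 0.69
√T = √1 = 1.0000
φ(d₁) = φ(0.69) = 0.3144
vega = S·φ(d₁)·√T = 56·0.3144·1.0000 = 17.6064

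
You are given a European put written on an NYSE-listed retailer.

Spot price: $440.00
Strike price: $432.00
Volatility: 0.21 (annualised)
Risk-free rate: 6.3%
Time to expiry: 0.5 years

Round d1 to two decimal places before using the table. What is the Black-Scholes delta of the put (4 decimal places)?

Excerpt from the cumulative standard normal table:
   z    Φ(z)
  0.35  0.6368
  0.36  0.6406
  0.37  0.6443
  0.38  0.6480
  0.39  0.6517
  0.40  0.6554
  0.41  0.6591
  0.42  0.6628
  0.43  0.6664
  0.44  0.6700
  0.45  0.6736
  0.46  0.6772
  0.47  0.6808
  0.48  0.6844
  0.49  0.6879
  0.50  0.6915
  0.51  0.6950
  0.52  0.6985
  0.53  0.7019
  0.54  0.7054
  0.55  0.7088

-0.3409

T = 0.5;  σ√T = 0.1485
d₁ = [ln(440/432) + (0.063 + 0.21²/2)·0.5] / 0.1485 = [0.0183 + 0.0425] / 0.1485 = 0.4099 which rounds to 0.41
N(d₁) = N(0.41) = 0.6591
Δ_put = N(d₁) − 1 = 0.6591 − 1 = -0.3409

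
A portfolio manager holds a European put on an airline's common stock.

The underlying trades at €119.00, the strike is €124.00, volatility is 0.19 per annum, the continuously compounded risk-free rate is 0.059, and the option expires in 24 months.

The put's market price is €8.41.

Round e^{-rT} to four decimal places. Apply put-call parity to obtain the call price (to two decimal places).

e^(−rT) = e^(−0.059·2) = 0.8887
Put-call parity: C − P = S − K·e^(−rT) = 119 − 124·0.8887 = 119 − 110.1988 = 8.8012
C = P + (C − P) = 8.41 + (8.8012) = 17.2112

€17.21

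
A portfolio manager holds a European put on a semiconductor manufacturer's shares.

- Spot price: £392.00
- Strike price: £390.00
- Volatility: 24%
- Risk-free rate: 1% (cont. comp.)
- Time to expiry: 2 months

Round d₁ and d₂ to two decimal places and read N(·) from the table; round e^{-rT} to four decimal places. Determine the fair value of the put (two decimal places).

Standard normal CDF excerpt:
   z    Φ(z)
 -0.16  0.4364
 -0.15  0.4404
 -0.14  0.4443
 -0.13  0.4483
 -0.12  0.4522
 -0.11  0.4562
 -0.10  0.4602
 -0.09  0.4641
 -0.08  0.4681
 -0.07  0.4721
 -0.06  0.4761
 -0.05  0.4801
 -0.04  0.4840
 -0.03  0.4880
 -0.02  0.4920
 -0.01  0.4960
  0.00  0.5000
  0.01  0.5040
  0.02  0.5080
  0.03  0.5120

T = 0.1667;  σ√T = 0.0980
d₁ = [ln(392/390) + (0.01 + 0.24²/2)·0.1667] / 0.0980 = [0.0051 + 0.0065] / 0.0980 = 0.1182 which rounds to 0.12
d₂ = d₁ − σ√T = 0.1182 − 0.0980 = 0.0202 which rounds to 0.02
e^(−rT) = e^(−0.01·0.1667) = 0.9983
P = 390·0.9983·N(-0.02) − 392·N(-0.12) = 390·0.9983·0.4920 − 392·0.4522 = 191.5538 − 177.2624 = 14.2914

£14.29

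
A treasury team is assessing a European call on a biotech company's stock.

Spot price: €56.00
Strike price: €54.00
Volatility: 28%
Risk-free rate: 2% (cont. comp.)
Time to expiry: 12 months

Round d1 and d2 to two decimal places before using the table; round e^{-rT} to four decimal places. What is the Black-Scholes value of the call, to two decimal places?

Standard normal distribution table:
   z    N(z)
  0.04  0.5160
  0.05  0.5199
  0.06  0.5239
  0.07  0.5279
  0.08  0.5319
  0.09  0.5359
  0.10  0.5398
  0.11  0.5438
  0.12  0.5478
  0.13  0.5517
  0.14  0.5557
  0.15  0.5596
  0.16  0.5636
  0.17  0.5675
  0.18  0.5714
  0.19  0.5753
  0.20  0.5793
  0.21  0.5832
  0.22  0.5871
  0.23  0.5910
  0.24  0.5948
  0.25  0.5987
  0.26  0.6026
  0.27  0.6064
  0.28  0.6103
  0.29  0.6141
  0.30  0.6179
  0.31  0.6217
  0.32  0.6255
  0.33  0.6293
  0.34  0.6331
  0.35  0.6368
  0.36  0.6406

€7.72

σ√T = 0.28 × 1.0000 = 0.2800
d₁ = [ln(56/54) + (0.02 + ½·0.28²)·1] / (σ√T) = (0.0364 + 0.0592) / 0.2800 = 0.3413 → 0.34
d₂ = 0.3413 − 0.2800 = 0.0613 → 0.06
e^(−rT) = e^(−0.02·1) = 0.9802
N(d₁) = N(0.34) = 0.6331;  N(d₂) = N(0.06) = 0.5239
C = 56·0.6331 − 54·0.9802·0.5239 = 35.4536 − 27.7304 = 7.7232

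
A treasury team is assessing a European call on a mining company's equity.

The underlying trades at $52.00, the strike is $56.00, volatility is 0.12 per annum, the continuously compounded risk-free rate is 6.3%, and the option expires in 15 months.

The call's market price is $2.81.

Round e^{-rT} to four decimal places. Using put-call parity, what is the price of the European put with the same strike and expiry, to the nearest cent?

$2.57

e^(−rT) = e^(−0.063·1.25) = 0.9243
Put-call parity: C − P = S − K·e^(−rT) = 52 − 56·0.9243 = 52 − 51.7608 = 0.2392
P = C − (C − P) = 2.81 − (0.2392) = 2.5708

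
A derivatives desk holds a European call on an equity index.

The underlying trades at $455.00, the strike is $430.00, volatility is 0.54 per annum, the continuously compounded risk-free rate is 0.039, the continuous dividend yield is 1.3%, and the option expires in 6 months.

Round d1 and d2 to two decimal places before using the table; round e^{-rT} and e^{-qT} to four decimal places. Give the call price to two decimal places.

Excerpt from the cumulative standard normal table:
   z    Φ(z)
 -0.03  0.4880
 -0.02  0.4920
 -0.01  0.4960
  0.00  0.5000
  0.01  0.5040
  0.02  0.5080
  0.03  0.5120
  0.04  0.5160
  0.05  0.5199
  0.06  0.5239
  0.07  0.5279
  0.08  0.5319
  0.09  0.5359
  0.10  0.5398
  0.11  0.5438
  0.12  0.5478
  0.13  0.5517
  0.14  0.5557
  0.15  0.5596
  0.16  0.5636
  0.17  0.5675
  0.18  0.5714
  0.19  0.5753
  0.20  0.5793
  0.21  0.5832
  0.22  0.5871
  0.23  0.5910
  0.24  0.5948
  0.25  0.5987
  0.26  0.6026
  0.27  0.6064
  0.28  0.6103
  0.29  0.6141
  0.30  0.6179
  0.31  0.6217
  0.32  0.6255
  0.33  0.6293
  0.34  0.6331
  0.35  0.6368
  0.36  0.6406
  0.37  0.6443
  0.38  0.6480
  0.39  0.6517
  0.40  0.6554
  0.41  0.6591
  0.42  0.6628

$82.09

σ√T = 0.54·√0.5 = 0.3818
d₁ = [ln(455/430) + (0.039 − 0.013 + 0.54²/2)·0.5] / 0.3818 = [0.0565 + 0.0859] / 0.3818 = 0.3730 → 0.37
d₂ = d₁ − σ√T = 0.3730 − 0.3818 = -0.0089 → -0.01
exp(−qT) = exp(−0.013·0.5) = 0.9935;  exp(−rT) = exp(−0.039·0.5) = 0.9807
N(d₁) = N(0.37) = 0.6443;  N(d₂) = N(-0.01) = 0.4960
C = 455·0.9935·0.6443 − 430·0.9807·0.4960 = 291.2510 − 209.1637 = 82.0873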